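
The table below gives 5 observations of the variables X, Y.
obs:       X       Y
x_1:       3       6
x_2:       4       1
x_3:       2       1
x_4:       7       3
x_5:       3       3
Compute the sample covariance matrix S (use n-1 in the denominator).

Step 1 — column means:
  mean(X) = (3 + 4 + 2 + 7 + 3) / 5 = 19/5 = 3.8
  mean(Y) = (6 + 1 + 1 + 3 + 3) / 5 = 14/5 = 2.8

Step 2 — sample covariance S[i,j] = (1/(n-1)) · Σ_k (x_{k,i} - mean_i) · (x_{k,j} - mean_j), with n-1 = 4.
  S[X,X] = ((-0.8)·(-0.8) + (0.2)·(0.2) + (-1.8)·(-1.8) + (3.2)·(3.2) + (-0.8)·(-0.8)) / 4 = 14.8/4 = 3.7
  S[X,Y] = ((-0.8)·(3.2) + (0.2)·(-1.8) + (-1.8)·(-1.8) + (3.2)·(0.2) + (-0.8)·(0.2)) / 4 = 0.8/4 = 0.2
  S[Y,Y] = ((3.2)·(3.2) + (-1.8)·(-1.8) + (-1.8)·(-1.8) + (0.2)·(0.2) + (0.2)·(0.2)) / 4 = 16.8/4 = 4.2

S is symmetric (S[j,i] = S[i,j]). Assembling:

S = [[3.7, 0.2],
 [0.2, 4.2]]


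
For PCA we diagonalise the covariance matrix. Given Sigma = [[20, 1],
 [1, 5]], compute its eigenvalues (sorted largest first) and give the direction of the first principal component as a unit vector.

Step 1 — characteristic polynomial of 2×2 Sigma:
  det(Sigma - λI) = λ² - trace · λ + det = 0.
  trace = 20 + 5 = 25, det = 20·5 - (1)² = 99.
Step 2 — discriminant:
  Δ = trace² - 4·det = 625 - 396 = 229.
Step 3 — eigenvalues:
  λ = (trace ± √Δ)/2 = (25 ± 15.1327)/2,
  λ_1 = 20.0664,  λ_2 = 4.9336.

Step 4 — unit eigenvector for λ_1: solve (Sigma - λ_1 I)v = 0. First row:
  (20 - 20.0664)·v_x + (1)·v_y = 0, i.e. (-0.0664)·v_x + (1)·v_y = 0,
  so v ∝ (b, λ_1 - a) = (1, 0.0664) = u.
  ||u|| = √((1)² + (0.0664)²) = √(1.0044) ≈ 1.0022,
  v_1 = u/||u|| ≈ (0.9978, 0.0662) (||v_1|| = 1).

λ_1 = 20.0664,  λ_2 = 4.9336;  v_1 ≈ (0.9978, 0.0662)


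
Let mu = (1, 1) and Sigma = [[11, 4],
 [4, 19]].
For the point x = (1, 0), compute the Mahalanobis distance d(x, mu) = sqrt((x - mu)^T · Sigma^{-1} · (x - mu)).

Step 1 — centre the observation: (x - mu) = (0, -1).

Step 2 — invert Sigma. det(Sigma) = 11·19 - (4)² = 193.
  Sigma^{-1} = (1/det) · [[d, -b], [-b, a]] = [[0.0984, -0.0207],
 [-0.0207, 0.057]].

Step 3 — form the quadratic (x - mu)^T · Sigma^{-1} · (x - mu):
  Sigma^{-1} · (x - mu) = (0.0207, -0.057).
  (x - mu)^T · [Sigma^{-1} · (x - mu)] = (0)·(0.0207) + (-1)·(-0.057) = 0.057.

Step 4 — take square root: d = √(0.057) ≈ 0.2387.

d(x, mu) = √(0.057) ≈ 0.2387


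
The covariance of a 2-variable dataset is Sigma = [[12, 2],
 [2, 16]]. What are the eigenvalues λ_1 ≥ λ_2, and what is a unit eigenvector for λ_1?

Step 1 — characteristic polynomial of 2×2 Sigma:
  det(Sigma - λI) = λ² - trace · λ + det = 0.
  trace = 12 + 16 = 28, det = 12·16 - (2)² = 188.
Step 2 — discriminant:
  Δ = trace² - 4·det = 784 - 752 = 32.
Step 3 — eigenvalues:
  λ = (trace ± √Δ)/2 = (28 ± 5.6569)/2,
  λ_1 = 16.8284,  λ_2 = 11.1716.

Step 4 — unit eigenvector for λ_1: solve (Sigma - λ_1 I)v = 0. First row:
  (12 - 16.8284)·v_x + (2)·v_y = 0, i.e. (-4.8284)·v_x + (2)·v_y = 0,
  so v ∝ (b, λ_1 - a) = (2, 4.8284) = u.
  ||u|| = √((2)² + (4.8284)²) = √(27.3137) ≈ 5.2263,
  v_1 = u/||u|| ≈ (0.3827, 0.9239) (||v_1|| = 1).

λ_1 = 16.8284,  λ_2 = 11.1716;  v_1 ≈ (0.3827, 0.9239)


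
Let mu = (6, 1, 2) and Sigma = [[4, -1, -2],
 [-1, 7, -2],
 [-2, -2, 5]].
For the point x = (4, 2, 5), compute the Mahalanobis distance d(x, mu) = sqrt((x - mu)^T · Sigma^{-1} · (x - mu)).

Step 1 — centre the observation: (x - mu) = (-2, 1, 3).

Step 2 — invert Sigma (cofactor / det for 3×3, or solve directly):
  Sigma^{-1} = [[0.3735, 0.1084, 0.1928],
 [0.1084, 0.1928, 0.1205],
 [0.1928, 0.1205, 0.3253]].

Step 3 — form the quadratic (x - mu)^T · Sigma^{-1} · (x - mu):
  Sigma^{-1} · (x - mu) = (-0.0602, 0.3373, 0.7108).
  (x - mu)^T · [Sigma^{-1} · (x - mu)] = (-2)·(-0.0602) + (1)·(0.3373) + (3)·(0.7108) = 2.5904.

Step 4 — take square root: d = √(2.5904) ≈ 1.6095.

d(x, mu) = √(2.5904) ≈ 1.6095


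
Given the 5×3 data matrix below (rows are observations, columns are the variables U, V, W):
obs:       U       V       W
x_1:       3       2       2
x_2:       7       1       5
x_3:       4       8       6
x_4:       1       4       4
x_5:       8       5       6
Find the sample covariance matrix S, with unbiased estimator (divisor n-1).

Step 1 — column means:
  mean(U) = (3 + 7 + 4 + 1 + 8) / 5 = 23/5 = 4.6
  mean(V) = (2 + 1 + 8 + 4 + 5) / 5 = 20/5 = 4
  mean(W) = (2 + 5 + 6 + 4 + 6) / 5 = 23/5 = 4.6

Step 2 — sample covariance S[i,j] = (1/(n-1)) · Σ_k (x_{k,i} - mean_i) · (x_{k,j} - mean_j), with n-1 = 4.
  S[U,U] = ((-1.6)·(-1.6) + (2.4)·(2.4) + (-0.6)·(-0.6) + (-3.6)·(-3.6) + (3.4)·(3.4)) / 4 = 33.2/4 = 8.3
  S[U,V] = ((-1.6)·(-2) + (2.4)·(-3) + (-0.6)·(4) + (-3.6)·(0) + (3.4)·(1)) / 4 = -3/4 = -0.75
  S[U,W] = ((-1.6)·(-2.6) + (2.4)·(0.4) + (-0.6)·(1.4) + (-3.6)·(-0.6) + (3.4)·(1.4)) / 4 = 11.2/4 = 2.8
  S[V,V] = ((-2)·(-2) + (-3)·(-3) + (4)·(4) + (0)·(0) + (1)·(1)) / 4 = 30/4 = 7.5
  S[V,W] = ((-2)·(-2.6) + (-3)·(0.4) + (4)·(1.4) + (0)·(-0.6) + (1)·(1.4)) / 4 = 11/4 = 2.75
  S[W,W] = ((-2.6)·(-2.6) + (0.4)·(0.4) + (1.4)·(1.4) + (-0.6)·(-0.6) + (1.4)·(1.4)) / 4 = 11.2/4 = 2.8

S is symmetric (S[j,i] = S[i,j]). Assembling:

S = [[8.3, -0.75, 2.8],
 [-0.75, 7.5, 2.75],
 [2.8, 2.75, 2.8]]


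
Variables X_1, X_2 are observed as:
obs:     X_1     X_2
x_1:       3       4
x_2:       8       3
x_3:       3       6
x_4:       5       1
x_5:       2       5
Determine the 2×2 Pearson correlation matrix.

Step 1 — column means:
  mean(X_1) = (3 + 8 + 3 + 5 + 2) / 5 = 21/5 = 4.2
  mean(X_2) = (4 + 3 + 6 + 1 + 5) / 5 = 19/5 = 3.8

Step 2 — sample variances and covariances s[i,j] = (1/(n-1)) · Σ_k (x_{k,i} - mean_i) · (x_{k,j} - mean_j), with n-1 = 4:
  s[X_1,X_1] = ((-1.2)·(-1.2) + (3.8)·(3.8) + (-1.2)·(-1.2) + (0.8)·(0.8) + (-2.2)·(-2.2)) / 4 = 22.8/4 = 5.7
  s[X_1,X_2] = ((-1.2)·(0.2) + (3.8)·(-0.8) + (-1.2)·(2.2) + (0.8)·(-2.8) + (-2.2)·(1.2)) / 4 = -10.8/4 = -2.7
  s[X_2,X_2] = ((0.2)·(0.2) + (-0.8)·(-0.8) + (2.2)·(2.2) + (-2.8)·(-2.8) + (1.2)·(1.2)) / 4 = 14.8/4 = 3.7
  Sample standard deviations s_i = √(s[i,i]):
  s(X_1) = √(5.7) = 2.3875
  s(X_2) = √(3.7) = 1.9235

Step 3 — r_{ij} = s_{ij} / (s_i · s_j):
  r[X_1,X_1] = 1 (diagonal).
  r[X_1,X_2] = -2.7 / (2.3875 · 1.9235) = -2.7 / 4.5924 = -0.5879
  r[X_2,X_2] = 1 (diagonal).

R is symmetric with unit diagonal. Assembling:

R = [[1, -0.5879],
 [-0.5879, 1]]


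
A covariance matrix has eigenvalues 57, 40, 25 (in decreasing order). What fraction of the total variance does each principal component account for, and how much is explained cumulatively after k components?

Step 1 — total variance = trace(Sigma) = Σ λ_i = 57 + 40 + 25 = 122.

Step 2 — fraction explained by component i = λ_i / Σ λ:
  PC1: 57/122 = 0.4672
  PC2: 40/122 = 0.3279
  PC3: 25/122 = 0.2049

Step 3 — cumulative fraction after k components = (λ_1 + ... + λ_k) / Σ λ:
  k = 1: 57/122 = 0.4672
  k = 2: (57 + 40)/122 = 97/122 = 0.7951
  k = 3: (57 + 40 + 25)/122 = 122/122 = 1

Summary (fraction, with percent):

explained: PC1 0.4672 (46.72%), PC2 0.3279 (32.79%), PC3 0.2049 (20.49%);  cumulative: 0.4672, 0.7951, 1


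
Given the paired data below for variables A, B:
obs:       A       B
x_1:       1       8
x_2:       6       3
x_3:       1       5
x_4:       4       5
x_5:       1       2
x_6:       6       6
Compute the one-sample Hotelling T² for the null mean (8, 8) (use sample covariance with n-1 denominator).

Step 1 — sample mean vector:
  mean(A) = (1 + 6 + 1 + 4 + 1 + 6) / 6 = 19/6 = 3.1667
  mean(B) = (8 + 3 + 5 + 5 + 2 + 6) / 6 = 29/6 = 4.8333
  x̄ = (3.1667, 4.8333),  deviation x̄ - mu_0 = (3.1667, 4.8333) - (8, 8) = (-4.8333, -3.1667).

Step 2 — sample covariance matrix, S[i,j] = (1/(n-1)) · Σ_k (x_{k,i} - mean_i) · (x_{k,j} - mean_j), divisor n-1 = 5:
  S[A,A] = ((-2.1667)·(-2.1667) + (2.8333)·(2.8333) + (-2.1667)·(-2.1667) + (0.8333)·(0.8333) + (-2.1667)·(-2.1667) + (2.8333)·(2.8333)) / 5 = 30.8333/5 = 6.1667
  S[A,B] = ((-2.1667)·(3.1667) + (2.8333)·(-1.8333) + (-2.1667)·(0.1667) + (0.8333)·(0.1667) + (-2.1667)·(-2.8333) + (2.8333)·(1.1667)) / 5 = -2.8333/5 = -0.5667
  S[B,B] = ((3.1667)·(3.1667) + (-1.8333)·(-1.8333) + (0.1667)·(0.1667) + (0.1667)·(0.1667) + (-2.8333)·(-2.8333) + (1.1667)·(1.1667)) / 5 = 22.8333/5 = 4.5667
  S = [[6.1667, -0.5667],
 [-0.5667, 4.5667]].

Step 3 — invert S. det(S) = 6.1667·4.5667 - (-0.5667)² = 27.84.
  S^{-1} = (1/det) · [[d, -b], [-b, a]] = [[0.164, 0.0204],
 [0.0204, 0.2215]].

Step 4 — quadratic form (x̄ - mu_0)^T · S^{-1} · (x̄ - mu_0):
  S^{-1} · (x̄ - mu_0) = (-0.8573, -0.7998),
  (x̄ - mu_0)^T · [...] = (-4.8333)·(-0.8573) + (-3.1667)·(-0.7998) = 6.6762.

Step 5 — scale by n: T² = 6 · 6.6762 = 40.0575.

T² ≈ 40.0575


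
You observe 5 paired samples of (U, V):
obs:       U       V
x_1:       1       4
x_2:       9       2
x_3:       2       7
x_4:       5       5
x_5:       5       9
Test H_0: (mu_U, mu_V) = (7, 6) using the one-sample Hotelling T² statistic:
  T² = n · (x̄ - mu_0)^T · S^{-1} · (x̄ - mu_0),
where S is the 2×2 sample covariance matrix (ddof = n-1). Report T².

Step 1 — sample mean vector:
  mean(U) = (1 + 9 + 2 + 5 + 5) / 5 = 22/5 = 4.4
  mean(V) = (4 + 2 + 7 + 5 + 9) / 5 = 27/5 = 5.4
  x̄ = (4.4, 5.4),  deviation x̄ - mu_0 = (4.4, 5.4) - (7, 6) = (-2.6, -0.6).

Step 2 — sample covariance matrix, S[i,j] = (1/(n-1)) · Σ_k (x_{k,i} - mean_i) · (x_{k,j} - mean_j), divisor n-1 = 4:
  S[U,U] = ((-3.4)·(-3.4) + (4.6)·(4.6) + (-2.4)·(-2.4) + (0.6)·(0.6) + (0.6)·(0.6)) / 4 = 39.2/4 = 9.8
  S[U,V] = ((-3.4)·(-1.4) + (4.6)·(-3.4) + (-2.4)·(1.6) + (0.6)·(-0.4) + (0.6)·(3.6)) / 4 = -12.8/4 = -3.2
  S[V,V] = ((-1.4)·(-1.4) + (-3.4)·(-3.4) + (1.6)·(1.6) + (-0.4)·(-0.4) + (3.6)·(3.6)) / 4 = 29.2/4 = 7.3
  S = [[9.8, -3.2],
 [-3.2, 7.3]].

Step 3 — invert S. det(S) = 9.8·7.3 - (-3.2)² = 61.3.
  S^{-1} = (1/det) · [[d, -b], [-b, a]] = [[0.1191, 0.0522],
 [0.0522, 0.1599]].

Step 4 — quadratic form (x̄ - mu_0)^T · S^{-1} · (x̄ - mu_0):
  S^{-1} · (x̄ - mu_0) = (-0.3409, -0.2316),
  (x̄ - mu_0)^T · [...] = (-2.6)·(-0.3409) + (-0.6)·(-0.2316) = 1.0254.

Step 5 — scale by n: T² = 5 · 1.0254 = 5.1272.

T² ≈ 5.1272


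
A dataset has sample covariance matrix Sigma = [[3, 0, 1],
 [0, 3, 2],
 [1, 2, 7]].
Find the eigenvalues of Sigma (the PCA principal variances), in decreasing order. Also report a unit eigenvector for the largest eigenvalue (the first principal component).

Step 1 — characteristic polynomial p(λ) = det(λI - Sigma) = λ³ - tr·λ² + c_1·λ - det, where tr = trace, c_1 = sum of the principal 2×2 minors, det = det(Sigma):
  tr = 3 + 3 + 7 = 13,
  c_1 = (3·3 - (0)²) + (3·7 - (1)²) + (3·7 - (2)²) = 9 + 20 + 17 = 46,
  det = 3·(3·7 - (2)²) - (0)·((0)·7 - (2)·(1)) + (1)·((0)·(2) - 3·(1)) = 3·(17) - (0)·(-2) + (1)·(-3) = 48.
  So p(λ) = λ³ - 13λ² + 46λ - 48.
Step 2 — look for an integer root (rational root theorem: any rational root is an integer divisor of 48). Testing λ = 2:
  p(2) = 8 - 52 + 92 - 48 = 0  ✓
  Dividing out (λ - 2): p(λ) = (λ - 2)(λ² - 11λ + 24).
Step 3 — remaining eigenvalues from the quadratic λ² - 11λ + 24 = 0:
  Δ = 11² - 4·24 = 121 - 96 = 25,  λ = (11 ± √25)/2 = (11 ± 5)/2 = 8 or 3.
  Sorted: λ_1 = 8,  λ_2 = 3,  λ_3 = 2  (check: sum = 13 = tr ✓).

Step 4 — unit eigenvector for λ_1 = 8: v spans the null space of (Sigma - λ_1 I), whose rows are
  r_1 = (-5, 0, 1),  r_2 = (0, -5, 2),  r_3 = (1, 2, -1).
  v is orthogonal to every row, so take v ∝ r_1 × r_2 = ((0)·(2) - (1)·(-5), (1)·(0) - (-5)·(2), (-5)·(-5) - (0)·(0)) = (5, 10, 25).
  Rescale (divide by 5): u = (1, 2, 5).
  ||u|| = √((1)² + (2)² + (5)²) = √(30) ≈ 5.4772,  v_1 = u/||u|| ≈ (0.1826, 0.3651, 0.9129) (||v_1|| = 1).

λ_1 = 8,  λ_2 = 3,  λ_3 = 2;  v_1 ≈ (0.1826, 0.3651, 0.9129)


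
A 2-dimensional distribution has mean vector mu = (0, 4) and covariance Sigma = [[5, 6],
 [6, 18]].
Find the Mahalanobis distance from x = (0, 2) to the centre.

Step 1 — centre the observation: (x - mu) = (0, -2).

Step 2 — invert Sigma. det(Sigma) = 5·18 - (6)² = 54.
  Sigma^{-1} = (1/det) · [[d, -b], [-b, a]] = [[0.3333, -0.1111],
 [-0.1111, 0.0926]].

Step 3 — form the quadratic (x - mu)^T · Sigma^{-1} · (x - mu):
  Sigma^{-1} · (x - mu) = (0.2222, -0.1852).
  (x - mu)^T · [Sigma^{-1} · (x - mu)] = (0)·(0.2222) + (-2)·(-0.1852) = 0.3704.

Step 4 — take square root: d = √(0.3704) ≈ 0.6086.

d(x, mu) = √(0.3704) ≈ 0.6086


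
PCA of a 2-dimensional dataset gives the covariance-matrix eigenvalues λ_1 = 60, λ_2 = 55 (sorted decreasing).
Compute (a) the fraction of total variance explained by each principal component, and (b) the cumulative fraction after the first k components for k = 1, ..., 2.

Step 1 — total variance = trace(Sigma) = Σ λ_i = 60 + 55 = 115.

Step 2 — fraction explained by component i = λ_i / Σ λ:
  PC1: 60/115 = 0.5217
  PC2: 55/115 = 0.4783

Step 3 — cumulative fraction after k components = (λ_1 + ... + λ_k) / Σ λ:
  k = 1: 60/115 = 0.5217
  k = 2: (60 + 55)/115 = 115/115 = 1

Summary (fraction, with percent):

explained: PC1 0.5217 (52.17%), PC2 0.4783 (47.83%);  cumulative: 0.5217, 1


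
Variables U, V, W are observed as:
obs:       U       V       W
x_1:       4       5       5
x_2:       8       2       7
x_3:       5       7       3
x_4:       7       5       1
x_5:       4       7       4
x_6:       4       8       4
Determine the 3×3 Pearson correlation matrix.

Step 1 — column means:
  mean(U) = (4 + 8 + 5 + 7 + 4 + 4) / 6 = 32/6 = 5.3333
  mean(V) = (5 + 2 + 7 + 5 + 7 + 8) / 6 = 34/6 = 5.6667
  mean(W) = (5 + 7 + 3 + 1 + 4 + 4) / 6 = 24/6 = 4

Step 2 — sample variances and covariances s[i,j] = (1/(n-1)) · Σ_k (x_{k,i} - mean_i) · (x_{k,j} - mean_j), with n-1 = 5:
  s[U,U] = ((-1.3333)·(-1.3333) + (2.6667)·(2.6667) + (-0.3333)·(-0.3333) + (1.6667)·(1.6667) + (-1.3333)·(-1.3333) + (-1.3333)·(-1.3333)) / 5 = 15.3333/5 = 3.0667
  s[U,V] = ((-1.3333)·(-0.6667) + (2.6667)·(-3.6667) + (-0.3333)·(1.3333) + (1.6667)·(-0.6667) + (-1.3333)·(1.3333) + (-1.3333)·(2.3333)) / 5 = -15.3333/5 = -3.0667
  s[U,W] = ((-1.3333)·(1) + (2.6667)·(3) + (-0.3333)·(-1) + (1.6667)·(-3) + (-1.3333)·(0) + (-1.3333)·(0)) / 5 = 2/5 = 0.4
  s[V,V] = ((-0.6667)·(-0.6667) + (-3.6667)·(-3.6667) + (1.3333)·(1.3333) + (-0.6667)·(-0.6667) + (1.3333)·(1.3333) + (2.3333)·(2.3333)) / 5 = 23.3333/5 = 4.6667
  s[V,W] = ((-0.6667)·(1) + (-3.6667)·(3) + (1.3333)·(-1) + (-0.6667)·(-3) + (1.3333)·(0) + (2.3333)·(0)) / 5 = -11/5 = -2.2
  s[W,W] = ((1)·(1) + (3)·(3) + (-1)·(-1) + (-3)·(-3) + (0)·(0) + (0)·(0)) / 5 = 20/5 = 4
  Sample standard deviations s_i = √(s[i,i]):
  s(U) = √(3.0667) = 1.7512
  s(V) = √(4.6667) = 2.1602
  s(W) = √(4) = 2

Step 3 — r_{ij} = s_{ij} / (s_i · s_j):
  r[U,U] = 1 (diagonal).
  r[U,V] = -3.0667 / (1.7512 · 2.1602) = -3.0667 / 3.783 = -0.8106
  r[U,W] = 0.4 / (1.7512 · 2) = 0.4 / 3.5024 = 0.1142
  r[V,V] = 1 (diagonal).
  r[V,W] = -2.2 / (2.1602 · 2) = -2.2 / 4.3205 = -0.5092
  r[W,W] = 1 (diagonal).

R is symmetric with unit diagonal. Assembling:

R = [[1, -0.8106, 0.1142],
 [-0.8106, 1, -0.5092],
 [0.1142, -0.5092, 1]]


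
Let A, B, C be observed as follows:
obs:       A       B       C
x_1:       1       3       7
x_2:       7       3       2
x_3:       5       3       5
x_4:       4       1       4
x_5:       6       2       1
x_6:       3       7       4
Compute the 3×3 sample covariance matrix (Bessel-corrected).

Step 1 — column means:
  mean(A) = (1 + 7 + 5 + 4 + 6 + 3) / 6 = 26/6 = 4.3333
  mean(B) = (3 + 3 + 3 + 1 + 2 + 7) / 6 = 19/6 = 3.1667
  mean(C) = (7 + 2 + 5 + 4 + 1 + 4) / 6 = 23/6 = 3.8333

Step 2 — sample covariance S[i,j] = (1/(n-1)) · Σ_k (x_{k,i} - mean_i) · (x_{k,j} - mean_j), with n-1 = 5.
  S[A,A] = ((-3.3333)·(-3.3333) + (2.6667)·(2.6667) + (0.6667)·(0.6667) + (-0.3333)·(-0.3333) + (1.6667)·(1.6667) + (-1.3333)·(-1.3333)) / 5 = 23.3333/5 = 4.6667
  S[A,B] = ((-3.3333)·(-0.1667) + (2.6667)·(-0.1667) + (0.6667)·(-0.1667) + (-0.3333)·(-2.1667) + (1.6667)·(-1.1667) + (-1.3333)·(3.8333)) / 5 = -6.3333/5 = -1.2667
  S[A,C] = ((-3.3333)·(3.1667) + (2.6667)·(-1.8333) + (0.6667)·(1.1667) + (-0.3333)·(0.1667) + (1.6667)·(-2.8333) + (-1.3333)·(0.1667)) / 5 = -19.6667/5 = -3.9333
  S[B,B] = ((-0.1667)·(-0.1667) + (-0.1667)·(-0.1667) + (-0.1667)·(-0.1667) + (-2.1667)·(-2.1667) + (-1.1667)·(-1.1667) + (3.8333)·(3.8333)) / 5 = 20.8333/5 = 4.1667
  S[B,C] = ((-0.1667)·(3.1667) + (-0.1667)·(-1.8333) + (-0.1667)·(1.1667) + (-2.1667)·(0.1667) + (-1.1667)·(-2.8333) + (3.8333)·(0.1667)) / 5 = 3.1667/5 = 0.6333
  S[C,C] = ((3.1667)·(3.1667) + (-1.8333)·(-1.8333) + (1.1667)·(1.1667) + (0.1667)·(0.1667) + (-2.8333)·(-2.8333) + (0.1667)·(0.1667)) / 5 = 22.8333/5 = 4.5667

S is symmetric (S[j,i] = S[i,j]). Assembling:

S = [[4.6667, -1.2667, -3.9333],
 [-1.2667, 4.1667, 0.6333],
 [-3.9333, 0.6333, 4.5667]]


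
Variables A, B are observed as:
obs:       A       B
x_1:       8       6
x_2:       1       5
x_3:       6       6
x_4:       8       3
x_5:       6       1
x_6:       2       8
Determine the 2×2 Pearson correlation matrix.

Step 1 — column means:
  mean(A) = (8 + 1 + 6 + 8 + 6 + 2) / 6 = 31/6 = 5.1667
  mean(B) = (6 + 5 + 6 + 3 + 1 + 8) / 6 = 29/6 = 4.8333

Step 2 — sample variances and covariances s[i,j] = (1/(n-1)) · Σ_k (x_{k,i} - mean_i) · (x_{k,j} - mean_j), with n-1 = 5:
  s[A,A] = ((2.8333)·(2.8333) + (-4.1667)·(-4.1667) + (0.8333)·(0.8333) + (2.8333)·(2.8333) + (0.8333)·(0.8333) + (-3.1667)·(-3.1667)) / 5 = 44.8333/5 = 8.9667
  s[A,B] = ((2.8333)·(1.1667) + (-4.1667)·(0.1667) + (0.8333)·(1.1667) + (2.8333)·(-1.8333) + (0.8333)·(-3.8333) + (-3.1667)·(3.1667)) / 5 = -14.8333/5 = -2.9667
  s[B,B] = ((1.1667)·(1.1667) + (0.1667)·(0.1667) + (1.1667)·(1.1667) + (-1.8333)·(-1.8333) + (-3.8333)·(-3.8333) + (3.1667)·(3.1667)) / 5 = 30.8333/5 = 6.1667
  Sample standard deviations s_i = √(s[i,i]):
  s(A) = √(8.9667) = 2.9944
  s(B) = √(6.1667) = 2.4833

Step 3 — r_{ij} = s_{ij} / (s_i · s_j):
  r[A,A] = 1 (diagonal).
  r[A,B] = -2.9667 / (2.9944 · 2.4833) = -2.9667 / 7.436 = -0.399
  r[B,B] = 1 (diagonal).

R is symmetric with unit diagonal. Assembling:

R = [[1, -0.399],
 [-0.399, 1]]


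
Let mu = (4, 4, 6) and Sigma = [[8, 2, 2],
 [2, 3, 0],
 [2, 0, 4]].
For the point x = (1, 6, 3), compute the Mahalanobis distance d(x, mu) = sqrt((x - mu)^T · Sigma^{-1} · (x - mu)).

Step 1 — centre the observation: (x - mu) = (-3, 2, -3).

Step 2 — invert Sigma (cofactor / det for 3×3, or solve directly):
  Sigma^{-1} = [[0.1765, -0.1176, -0.0882],
 [-0.1176, 0.4118, 0.0588],
 [-0.0882, 0.0588, 0.2941]].

Step 3 — form the quadratic (x - mu)^T · Sigma^{-1} · (x - mu):
  Sigma^{-1} · (x - mu) = (-0.5, 1, -0.5).
  (x - mu)^T · [Sigma^{-1} · (x - mu)] = (-3)·(-0.5) + (2)·(1) + (-3)·(-0.5) = 5.

Step 4 — take square root: d = √(5) ≈ 2.2361.

d(x, mu) = √(5) ≈ 2.2361


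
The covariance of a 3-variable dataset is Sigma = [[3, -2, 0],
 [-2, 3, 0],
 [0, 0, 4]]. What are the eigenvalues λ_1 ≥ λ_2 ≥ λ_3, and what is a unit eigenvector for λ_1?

Step 1 — characteristic polynomial p(λ) = det(λI - Sigma) = λ³ - tr·λ² + c_1·λ - det, where tr = trace, c_1 = sum of the principal 2×2 minors, det = det(Sigma):
  tr = 3 + 3 + 4 = 10,
  c_1 = (3·3 - (-2)²) + (3·4 - (0)²) + (3·4 - (0)²) = 5 + 12 + 12 = 29,
  det = 3·(3·4 - (0)²) - (-2)·((-2)·4 - (0)·(0)) + (0)·((-2)·(0) - 3·(0)) = 3·(12) - (-2)·(-8) + (0)·(0) = 20.
  So p(λ) = λ³ - 10λ² + 29λ - 20.
Step 2 — look for an integer root (rational root theorem: any rational root is an integer divisor of 20). Testing λ = 1:
  p(1) = 1 - 10 + 29 - 20 = 0  ✓
  Dividing out (λ - 1): p(λ) = (λ - 1)(λ² - 9λ + 20).
Step 3 — remaining eigenvalues from the quadratic λ² - 9λ + 20 = 0:
  Δ = 9² - 4·20 = 81 - 80 = 1,  λ = (9 ± √1)/2 = (9 ± 1)/2 = 5 or 4.
  Sorted: λ_1 = 5,  λ_2 = 4,  λ_3 = 1  (check: sum = 10 = tr ✓).

Step 4 — unit eigenvector for λ_1 = 5: v spans the null space of (Sigma - λ_1 I), whose rows are
  r_1 = (-2, -2, 0),  r_2 = (-2, -2, 0),  r_3 = (0, 0, -1).
  v is orthogonal to every row, so take v ∝ r_1 × r_3 = ((-2)·(-1) - (0)·(0), (0)·(0) - (-2)·(-1), (-2)·(0) - (-2)·(0)) = (2, -2, 0).
  Rescale (divide by 2): u = (1, -1, 0).
  ||u|| = √((1)² + (-1)² + (0)²) = √(2) ≈ 1.4142,  v_1 = u/||u|| ≈ (0.7071, -0.7071, 0) (||v_1|| = 1).

λ_1 = 5,  λ_2 = 4,  λ_3 = 1;  v_1 ≈ (0.7071, -0.7071, 0)


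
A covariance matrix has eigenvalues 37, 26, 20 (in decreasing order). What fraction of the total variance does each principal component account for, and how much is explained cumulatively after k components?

Step 1 — total variance = trace(Sigma) = Σ λ_i = 37 + 26 + 20 = 83.

Step 2 — fraction explained by component i = λ_i / Σ λ:
  PC1: 37/83 = 0.4458
  PC2: 26/83 = 0.3133
  PC3: 20/83 = 0.241

Step 3 — cumulative fraction after k components = (λ_1 + ... + λ_k) / Σ λ:
  k = 1: 37/83 = 0.4458
  k = 2: (37 + 26)/83 = 63/83 = 0.759
  k = 3: (37 + 26 + 20)/83 = 83/83 = 1

Summary (fraction, with percent):

explained: PC1 0.4458 (44.58%), PC2 0.3133 (31.33%), PC3 0.241 (24.1%);  cumulative: 0.4458, 0.759, 1


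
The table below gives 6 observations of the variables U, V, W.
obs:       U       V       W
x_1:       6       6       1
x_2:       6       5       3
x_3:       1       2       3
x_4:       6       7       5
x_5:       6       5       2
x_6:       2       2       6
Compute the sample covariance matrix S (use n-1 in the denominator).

Step 1 — column means:
  mean(U) = (6 + 6 + 1 + 6 + 6 + 2) / 6 = 27/6 = 4.5
  mean(V) = (6 + 5 + 2 + 7 + 5 + 2) / 6 = 27/6 = 4.5
  mean(W) = (1 + 3 + 3 + 5 + 2 + 6) / 6 = 20/6 = 3.3333

Step 2 — sample covariance S[i,j] = (1/(n-1)) · Σ_k (x_{k,i} - mean_i) · (x_{k,j} - mean_j), with n-1 = 5.
  S[U,U] = ((1.5)·(1.5) + (1.5)·(1.5) + (-3.5)·(-3.5) + (1.5)·(1.5) + (1.5)·(1.5) + (-2.5)·(-2.5)) / 5 = 27.5/5 = 5.5
  S[U,V] = ((1.5)·(1.5) + (1.5)·(0.5) + (-3.5)·(-2.5) + (1.5)·(2.5) + (1.5)·(0.5) + (-2.5)·(-2.5)) / 5 = 22.5/5 = 4.5
  S[U,W] = ((1.5)·(-2.3333) + (1.5)·(-0.3333) + (-3.5)·(-0.3333) + (1.5)·(1.6667) + (1.5)·(-1.3333) + (-2.5)·(2.6667)) / 5 = -9/5 = -1.8
  S[V,V] = ((1.5)·(1.5) + (0.5)·(0.5) + (-2.5)·(-2.5) + (2.5)·(2.5) + (0.5)·(0.5) + (-2.5)·(-2.5)) / 5 = 21.5/5 = 4.3
  S[V,W] = ((1.5)·(-2.3333) + (0.5)·(-0.3333) + (-2.5)·(-0.3333) + (2.5)·(1.6667) + (0.5)·(-1.3333) + (-2.5)·(2.6667)) / 5 = -6/5 = -1.2
  S[W,W] = ((-2.3333)·(-2.3333) + (-0.3333)·(-0.3333) + (-0.3333)·(-0.3333) + (1.6667)·(1.6667) + (-1.3333)·(-1.3333) + (2.6667)·(2.6667)) / 5 = 17.3333/5 = 3.4667

S is symmetric (S[j,i] = S[i,j]). Assembling:

S = [[5.5, 4.5, -1.8],
 [4.5, 4.3, -1.2],
 [-1.8, -1.2, 3.4667]]


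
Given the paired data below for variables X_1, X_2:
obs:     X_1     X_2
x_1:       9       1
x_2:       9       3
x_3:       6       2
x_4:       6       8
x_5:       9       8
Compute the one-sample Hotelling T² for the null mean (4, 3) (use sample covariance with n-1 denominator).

Step 1 — sample mean vector:
  mean(X_1) = (9 + 9 + 6 + 6 + 9) / 5 = 39/5 = 7.8
  mean(X_2) = (1 + 3 + 2 + 8 + 8) / 5 = 22/5 = 4.4
  x̄ = (7.8, 4.4),  deviation x̄ - mu_0 = (7.8, 4.4) - (4, 3) = (3.8, 1.4).

Step 2 — sample covariance matrix, S[i,j] = (1/(n-1)) · Σ_k (x_{k,i} - mean_i) · (x_{k,j} - mean_j), divisor n-1 = 4:
  S[X_1,X_1] = ((1.2)·(1.2) + (1.2)·(1.2) + (-1.8)·(-1.8) + (-1.8)·(-1.8) + (1.2)·(1.2)) / 4 = 10.8/4 = 2.7
  S[X_1,X_2] = ((1.2)·(-3.4) + (1.2)·(-1.4) + (-1.8)·(-2.4) + (-1.8)·(3.6) + (1.2)·(3.6)) / 4 = -3.6/4 = -0.9
  S[X_2,X_2] = ((-3.4)·(-3.4) + (-1.4)·(-1.4) + (-2.4)·(-2.4) + (3.6)·(3.6) + (3.6)·(3.6)) / 4 = 45.2/4 = 11.3
  S = [[2.7, -0.9],
 [-0.9, 11.3]].

Step 3 — invert S. det(S) = 2.7·11.3 - (-0.9)² = 29.7.
  S^{-1} = (1/det) · [[d, -b], [-b, a]] = [[0.3805, 0.0303],
 [0.0303, 0.0909]].

Step 4 — quadratic form (x̄ - mu_0)^T · S^{-1} · (x̄ - mu_0):
  S^{-1} · (x̄ - mu_0) = (1.4882, 0.2424),
  (x̄ - mu_0)^T · [...] = (3.8)·(1.4882) + (1.4)·(0.2424) = 5.9946.

Step 5 — scale by n: T² = 5 · 5.9946 = 29.9731.

T² ≈ 29.9731


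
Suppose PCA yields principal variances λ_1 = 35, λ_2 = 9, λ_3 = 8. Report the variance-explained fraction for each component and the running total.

Step 1 — total variance = trace(Sigma) = Σ λ_i = 35 + 9 + 8 = 52.

Step 2 — fraction explained by component i = λ_i / Σ λ:
  PC1: 35/52 = 0.6731
  PC2: 9/52 = 0.1731
  PC3: 8/52 = 0.1538

Step 3 — cumulative fraction after k components = (λ_1 + ... + λ_k) / Σ λ:
  k = 1: 35/52 = 0.6731
  k = 2: (35 + 9)/52 = 44/52 = 0.8462
  k = 3: (35 + 9 + 8)/52 = 52/52 = 1

Summary (fraction, with percent):

explained: PC1 0.6731 (67.31%), PC2 0.1731 (17.31%), PC3 0.1538 (15.38%);  cumulative: 0.6731, 0.8462, 1


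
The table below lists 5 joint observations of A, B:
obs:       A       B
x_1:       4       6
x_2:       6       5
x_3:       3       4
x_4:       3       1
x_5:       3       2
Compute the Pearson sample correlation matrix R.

Step 1 — column means:
  mean(A) = (4 + 6 + 3 + 3 + 3) / 5 = 19/5 = 3.8
  mean(B) = (6 + 5 + 4 + 1 + 2) / 5 = 18/5 = 3.6

Step 2 — sample variances and covariances s[i,j] = (1/(n-1)) · Σ_k (x_{k,i} - mean_i) · (x_{k,j} - mean_j), with n-1 = 4:
  s[A,A] = ((0.2)·(0.2) + (2.2)·(2.2) + (-0.8)·(-0.8) + (-0.8)·(-0.8) + (-0.8)·(-0.8)) / 4 = 6.8/4 = 1.7
  s[A,B] = ((0.2)·(2.4) + (2.2)·(1.4) + (-0.8)·(0.4) + (-0.8)·(-2.6) + (-0.8)·(-1.6)) / 4 = 6.6/4 = 1.65
  s[B,B] = ((2.4)·(2.4) + (1.4)·(1.4) + (0.4)·(0.4) + (-2.6)·(-2.6) + (-1.6)·(-1.6)) / 4 = 17.2/4 = 4.3
  Sample standard deviations s_i = √(s[i,i]):
  s(A) = √(1.7) = 1.3038
  s(B) = √(4.3) = 2.0736

Step 3 — r_{ij} = s_{ij} / (s_i · s_j):
  r[A,A] = 1 (diagonal).
  r[A,B] = 1.65 / (1.3038 · 2.0736) = 1.65 / 2.7037 = 0.6103
  r[B,B] = 1 (diagonal).

R is symmetric with unit diagonal. Assembling:

R = [[1, 0.6103],
 [0.6103, 1]]


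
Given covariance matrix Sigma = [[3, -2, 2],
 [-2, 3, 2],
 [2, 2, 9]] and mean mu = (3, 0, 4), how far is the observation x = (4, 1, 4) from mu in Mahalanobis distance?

Step 1 — centre the observation: (x - mu) = (1, 1, 0).

Step 2 — invert Sigma (cofactor / det for 3×3, or solve directly):
  Sigma^{-1} = [[4.6, 4.4, -2],
 [4.4, 4.6, -2],
 [-2, -2, 1]].

Step 3 — form the quadratic (x - mu)^T · Sigma^{-1} · (x - mu):
  Sigma^{-1} · (x - mu) = (9, 9, -4).
  (x - mu)^T · [Sigma^{-1} · (x - mu)] = (1)·(9) + (1)·(9) + (0)·(-4) = 18.

Step 4 — take square root: d = √(18) ≈ 4.2426.

d(x, mu) = √(18) ≈ 4.2426


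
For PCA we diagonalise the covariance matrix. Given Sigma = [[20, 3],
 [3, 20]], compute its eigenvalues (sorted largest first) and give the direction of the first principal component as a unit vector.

Step 1 — characteristic polynomial of 2×2 Sigma:
  det(Sigma - λI) = λ² - trace · λ + det = 0.
  trace = 20 + 20 = 40, det = 20·20 - (3)² = 391.
Step 2 — discriminant:
  Δ = trace² - 4·det = 1600 - 1564 = 36.
Step 3 — eigenvalues:
  λ = (trace ± √Δ)/2 = (40 ± 6)/2,
  λ_1 = 23,  λ_2 = 17.

Step 4 — unit eigenvector for λ_1: solve (Sigma - λ_1 I)v = 0. First row:
  (20 - 23)·v_x + (3)·v_y = 0, i.e. (-3)·v_x + (3)·v_y = 0,
  so v ∝ (b, λ_1 - a) = (3, 3) = u.
  ||u|| = √((3)² + (3)²) = √(18) ≈ 4.2426,
  v_1 = u/||u|| ≈ (0.7071, 0.7071) (||v_1|| = 1).

λ_1 = 23,  λ_2 = 17;  v_1 ≈ (0.7071, 0.7071)


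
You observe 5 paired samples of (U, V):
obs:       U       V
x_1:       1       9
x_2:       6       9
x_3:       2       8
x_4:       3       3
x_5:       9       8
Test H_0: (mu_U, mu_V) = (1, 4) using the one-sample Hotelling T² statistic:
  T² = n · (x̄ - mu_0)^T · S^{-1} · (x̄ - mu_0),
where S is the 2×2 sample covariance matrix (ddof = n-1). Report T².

Step 1 — sample mean vector:
  mean(U) = (1 + 6 + 2 + 3 + 9) / 5 = 21/5 = 4.2
  mean(V) = (9 + 9 + 8 + 3 + 8) / 5 = 37/5 = 7.4
  x̄ = (4.2, 7.4),  deviation x̄ - mu_0 = (4.2, 7.4) - (1, 4) = (3.2, 3.4).

Step 2 — sample covariance matrix, S[i,j] = (1/(n-1)) · Σ_k (x_{k,i} - mean_i) · (x_{k,j} - mean_j), divisor n-1 = 4:
  S[U,U] = ((-3.2)·(-3.2) + (1.8)·(1.8) + (-2.2)·(-2.2) + (-1.2)·(-1.2) + (4.8)·(4.8)) / 4 = 42.8/4 = 10.7
  S[U,V] = ((-3.2)·(1.6) + (1.8)·(1.6) + (-2.2)·(0.6) + (-1.2)·(-4.4) + (4.8)·(0.6)) / 4 = 4.6/4 = 1.15
  S[V,V] = ((1.6)·(1.6) + (1.6)·(1.6) + (0.6)·(0.6) + (-4.4)·(-4.4) + (0.6)·(0.6)) / 4 = 25.2/4 = 6.3
  S = [[10.7, 1.15],
 [1.15, 6.3]].

Step 3 — invert S. det(S) = 10.7·6.3 - (1.15)² = 66.0875.
  S^{-1} = (1/det) · [[d, -b], [-b, a]] = [[0.0953, -0.0174],
 [-0.0174, 0.1619]].

Step 4 — quadratic form (x̄ - mu_0)^T · S^{-1} · (x̄ - mu_0):
  S^{-1} · (x̄ - mu_0) = (0.2459, 0.4948),
  (x̄ - mu_0)^T · [...] = (3.2)·(0.2459) + (3.4)·(0.4948) = 2.4692.

Step 5 — scale by n: T² = 5 · 2.4692 = 12.3458.

T² ≈ 12.3458


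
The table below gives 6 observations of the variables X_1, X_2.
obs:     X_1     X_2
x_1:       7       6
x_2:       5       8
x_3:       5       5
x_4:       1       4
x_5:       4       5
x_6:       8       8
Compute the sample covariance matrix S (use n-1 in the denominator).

Step 1 — column means:
  mean(X_1) = (7 + 5 + 5 + 1 + 4 + 8) / 6 = 30/6 = 5
  mean(X_2) = (6 + 8 + 5 + 4 + 5 + 8) / 6 = 36/6 = 6

Step 2 — sample covariance S[i,j] = (1/(n-1)) · Σ_k (x_{k,i} - mean_i) · (x_{k,j} - mean_j), with n-1 = 5.
  S[X_1,X_1] = ((2)·(2) + (0)·(0) + (0)·(0) + (-4)·(-4) + (-1)·(-1) + (3)·(3)) / 5 = 30/5 = 6
  S[X_1,X_2] = ((2)·(0) + (0)·(2) + (0)·(-1) + (-4)·(-2) + (-1)·(-1) + (3)·(2)) / 5 = 15/5 = 3
  S[X_2,X_2] = ((0)·(0) + (2)·(2) + (-1)·(-1) + (-2)·(-2) + (-1)·(-1) + (2)·(2)) / 5 = 14/5 = 2.8

S is symmetric (S[j,i] = S[i,j]). Assembling:

S = [[6, 3],
 [3, 2.8]]


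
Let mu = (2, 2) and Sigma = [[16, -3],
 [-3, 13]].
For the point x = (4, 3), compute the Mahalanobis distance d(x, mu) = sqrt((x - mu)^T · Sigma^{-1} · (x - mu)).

Step 1 — centre the observation: (x - mu) = (2, 1).

Step 2 — invert Sigma. det(Sigma) = 16·13 - (-3)² = 199.
  Sigma^{-1} = (1/det) · [[d, -b], [-b, a]] = [[0.0653, 0.0151],
 [0.0151, 0.0804]].

Step 3 — form the quadratic (x - mu)^T · Sigma^{-1} · (x - mu):
  Sigma^{-1} · (x - mu) = (0.1457, 0.1106).
  (x - mu)^T · [Sigma^{-1} · (x - mu)] = (2)·(0.1457) + (1)·(0.1106) = 0.402.

Step 4 — take square root: d = √(0.402) ≈ 0.634.

d(x, mu) = √(0.402) ≈ 0.634


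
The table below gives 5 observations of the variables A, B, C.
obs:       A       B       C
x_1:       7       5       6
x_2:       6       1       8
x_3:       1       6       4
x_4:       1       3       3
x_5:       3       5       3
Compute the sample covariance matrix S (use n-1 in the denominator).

Step 1 — column means:
  mean(A) = (7 + 6 + 1 + 1 + 3) / 5 = 18/5 = 3.6
  mean(B) = (5 + 1 + 6 + 3 + 5) / 5 = 20/5 = 4
  mean(C) = (6 + 8 + 4 + 3 + 3) / 5 = 24/5 = 4.8

Step 2 — sample covariance S[i,j] = (1/(n-1)) · Σ_k (x_{k,i} - mean_i) · (x_{k,j} - mean_j), with n-1 = 4.
  S[A,A] = ((3.4)·(3.4) + (2.4)·(2.4) + (-2.6)·(-2.6) + (-2.6)·(-2.6) + (-0.6)·(-0.6)) / 4 = 31.2/4 = 7.8
  S[A,B] = ((3.4)·(1) + (2.4)·(-3) + (-2.6)·(2) + (-2.6)·(-1) + (-0.6)·(1)) / 4 = -7/4 = -1.75
  S[A,C] = ((3.4)·(1.2) + (2.4)·(3.2) + (-2.6)·(-0.8) + (-2.6)·(-1.8) + (-0.6)·(-1.8)) / 4 = 19.6/4 = 4.9
  S[B,B] = ((1)·(1) + (-3)·(-3) + (2)·(2) + (-1)·(-1) + (1)·(1)) / 4 = 16/4 = 4
  S[B,C] = ((1)·(1.2) + (-3)·(3.2) + (2)·(-0.8) + (-1)·(-1.8) + (1)·(-1.8)) / 4 = -10/4 = -2.5
  S[C,C] = ((1.2)·(1.2) + (3.2)·(3.2) + (-0.8)·(-0.8) + (-1.8)·(-1.8) + (-1.8)·(-1.8)) / 4 = 18.8/4 = 4.7

S is symmetric (S[j,i] = S[i,j]). Assembling:

S = [[7.8, -1.75, 4.9],
 [-1.75, 4, -2.5],
 [4.9, -2.5, 4.7]]


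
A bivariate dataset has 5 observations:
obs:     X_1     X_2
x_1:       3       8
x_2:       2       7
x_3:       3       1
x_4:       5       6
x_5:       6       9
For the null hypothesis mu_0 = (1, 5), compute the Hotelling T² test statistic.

Step 1 — sample mean vector:
  mean(X_1) = (3 + 2 + 3 + 5 + 6) / 5 = 19/5 = 3.8
  mean(X_2) = (8 + 7 + 1 + 6 + 9) / 5 = 31/5 = 6.2
  x̄ = (3.8, 6.2),  deviation x̄ - mu_0 = (3.8, 6.2) - (1, 5) = (2.8, 1.2).

Step 2 — sample covariance matrix, S[i,j] = (1/(n-1)) · Σ_k (x_{k,i} - mean_i) · (x_{k,j} - mean_j), divisor n-1 = 4:
  S[X_1,X_1] = ((-0.8)·(-0.8) + (-1.8)·(-1.8) + (-0.8)·(-0.8) + (1.2)·(1.2) + (2.2)·(2.2)) / 4 = 10.8/4 = 2.7
  S[X_1,X_2] = ((-0.8)·(1.8) + (-1.8)·(0.8) + (-0.8)·(-5.2) + (1.2)·(-0.2) + (2.2)·(2.8)) / 4 = 7.2/4 = 1.8
  S[X_2,X_2] = ((1.8)·(1.8) + (0.8)·(0.8) + (-5.2)·(-5.2) + (-0.2)·(-0.2) + (2.8)·(2.8)) / 4 = 38.8/4 = 9.7
  S = [[2.7, 1.8],
 [1.8, 9.7]].

Step 3 — invert S. det(S) = 2.7·9.7 - (1.8)² = 22.95.
  S^{-1} = (1/det) · [[d, -b], [-b, a]] = [[0.4227, -0.0784],
 [-0.0784, 0.1176]].

Step 4 — quadratic form (x̄ - mu_0)^T · S^{-1} · (x̄ - mu_0):
  S^{-1} · (x̄ - mu_0) = (1.0893, -0.0784),
  (x̄ - mu_0)^T · [...] = (2.8)·(1.0893) + (1.2)·(-0.0784) = 2.956.

Step 5 — scale by n: T² = 5 · 2.956 = 14.78.

T² ≈ 14.78


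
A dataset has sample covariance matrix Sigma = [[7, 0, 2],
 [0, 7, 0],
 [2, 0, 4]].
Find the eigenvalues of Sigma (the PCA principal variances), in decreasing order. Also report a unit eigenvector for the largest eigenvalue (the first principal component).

Step 1 — characteristic polynomial p(λ) = det(λI - Sigma) = λ³ - tr·λ² + c_1·λ - det, where tr = trace, c_1 = sum of the principal 2×2 minors, det = det(Sigma):
  tr = 7 + 7 + 4 = 18,
  c_1 = (7·7 - (0)²) + (7·4 - (2)²) + (7·4 - (0)²) = 49 + 24 + 28 = 101,
  det = 7·(7·4 - (0)²) - (0)·((0)·4 - (0)·(2)) + (2)·((0)·(0) - 7·(2)) = 7·(28) - (0)·(0) + (2)·(-14) = 168.
  So p(λ) = λ³ - 18λ² + 101λ - 168.
Step 2 — look for an integer root (rational root theorem: any rational root is an integer divisor of 168). Testing λ = 3:
  p(3) = 27 - 162 + 303 - 168 = 0  ✓
  Dividing out (λ - 3): p(λ) = (λ - 3)(λ² - 15λ + 56).
Step 3 — remaining eigenvalues from the quadratic λ² - 15λ + 56 = 0:
  Δ = 15² - 4·56 = 225 - 224 = 1,  λ = (15 ± √1)/2 = (15 ± 1)/2 = 8 or 7.
  Sorted: λ_1 = 8,  λ_2 = 7,  λ_3 = 3  (check: sum = 18 = tr ✓).

Step 4 — unit eigenvector for λ_1 = 8: v spans the null space of (Sigma - λ_1 I), whose rows are
  r_1 = (-1, 0, 2),  r_2 = (0, -1, 0),  r_3 = (2, 0, -4).
  v is orthogonal to every row, so take v ∝ r_1 × r_2 = ((0)·(0) - (2)·(-1), (2)·(0) - (-1)·(0), (-1)·(-1) - (0)·(0)) = (2, 0, 1).
  Let u = (2, 0, 1).
  ||u|| = √((2)² + (0)² + (1)²) = √(5) ≈ 2.2361,  v_1 = u/||u|| ≈ (0.8944, 0, 0.4472) (||v_1|| = 1).

λ_1 = 8,  λ_2 = 7,  λ_3 = 3;  v_1 ≈ (0.8944, 0, 0.4472)


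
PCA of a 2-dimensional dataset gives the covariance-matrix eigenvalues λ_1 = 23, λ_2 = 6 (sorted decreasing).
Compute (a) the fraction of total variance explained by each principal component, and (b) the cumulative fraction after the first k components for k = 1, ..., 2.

Step 1 — total variance = trace(Sigma) = Σ λ_i = 23 + 6 = 29.

Step 2 — fraction explained by component i = λ_i / Σ λ:
  PC1: 23/29 = 0.7931
  PC2: 6/29 = 0.2069

Step 3 — cumulative fraction after k components = (λ_1 + ... + λ_k) / Σ λ:
  k = 1: 23/29 = 0.7931
  k = 2: (23 + 6)/29 = 29/29 = 1

Summary (fraction, with percent):

explained: PC1 0.7931 (79.31%), PC2 0.2069 (20.69%);  cumulative: 0.7931, 1


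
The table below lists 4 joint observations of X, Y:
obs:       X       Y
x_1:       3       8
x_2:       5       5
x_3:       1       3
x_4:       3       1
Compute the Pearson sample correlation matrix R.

Step 1 — column means:
  mean(X) = (3 + 5 + 1 + 3) / 4 = 12/4 = 3
  mean(Y) = (8 + 5 + 3 + 1) / 4 = 17/4 = 4.25

Step 2 — sample variances and covariances s[i,j] = (1/(n-1)) · Σ_k (x_{k,i} - mean_i) · (x_{k,j} - mean_j), with n-1 = 3:
  s[X,X] = ((0)·(0) + (2)·(2) + (-2)·(-2) + (0)·(0)) / 3 = 8/3 = 2.6667
  s[X,Y] = ((0)·(3.75) + (2)·(0.75) + (-2)·(-1.25) + (0)·(-3.25)) / 3 = 4/3 = 1.3333
  s[Y,Y] = ((3.75)·(3.75) + (0.75)·(0.75) + (-1.25)·(-1.25) + (-3.25)·(-3.25)) / 3 = 26.75/3 = 8.9167
  Sample standard deviations s_i = √(s[i,i]):
  s(X) = √(2.6667) = 1.633
  s(Y) = √(8.9167) = 2.9861

Step 3 — r_{ij} = s_{ij} / (s_i · s_j):
  r[X,X] = 1 (diagonal).
  r[X,Y] = 1.3333 / (1.633 · 2.9861) = 1.3333 / 4.8762 = 0.2734
  r[Y,Y] = 1 (diagonal).

R is symmetric with unit diagonal. Assembling:

R = [[1, 0.2734],
 [0.2734, 1]]


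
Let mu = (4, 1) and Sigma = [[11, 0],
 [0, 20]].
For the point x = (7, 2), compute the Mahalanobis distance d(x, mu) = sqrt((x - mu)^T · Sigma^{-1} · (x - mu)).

Step 1 — centre the observation: (x - mu) = (3, 1).

Step 2 — invert Sigma. det(Sigma) = 11·20 - (0)² = 220.
  Sigma^{-1} = (1/det) · [[d, -b], [-b, a]] = [[0.0909, 0],
 [0, 0.05]].

Step 3 — form the quadratic (x - mu)^T · Sigma^{-1} · (x - mu):
  Sigma^{-1} · (x - mu) = (0.2727, 0.05).
  (x - mu)^T · [Sigma^{-1} · (x - mu)] = (3)·(0.2727) + (1)·(0.05) = 0.8682.

Step 4 — take square root: d = √(0.8682) ≈ 0.9318.

d(x, mu) = √(0.8682) ≈ 0.9318


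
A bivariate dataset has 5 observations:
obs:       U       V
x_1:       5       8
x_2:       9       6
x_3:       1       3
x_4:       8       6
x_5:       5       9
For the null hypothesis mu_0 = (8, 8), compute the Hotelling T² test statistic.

Step 1 — sample mean vector:
  mean(U) = (5 + 9 + 1 + 8 + 5) / 5 = 28/5 = 5.6
  mean(V) = (8 + 6 + 3 + 6 + 9) / 5 = 32/5 = 6.4
  x̄ = (5.6, 6.4),  deviation x̄ - mu_0 = (5.6, 6.4) - (8, 8) = (-2.4, -1.6).

Step 2 — sample covariance matrix, S[i,j] = (1/(n-1)) · Σ_k (x_{k,i} - mean_i) · (x_{k,j} - mean_j), divisor n-1 = 4:
  S[U,U] = ((-0.6)·(-0.6) + (3.4)·(3.4) + (-4.6)·(-4.6) + (2.4)·(2.4) + (-0.6)·(-0.6)) / 4 = 39.2/4 = 9.8
  S[U,V] = ((-0.6)·(1.6) + (3.4)·(-0.4) + (-4.6)·(-3.4) + (2.4)·(-0.4) + (-0.6)·(2.6)) / 4 = 10.8/4 = 2.7
  S[V,V] = ((1.6)·(1.6) + (-0.4)·(-0.4) + (-3.4)·(-3.4) + (-0.4)·(-0.4) + (2.6)·(2.6)) / 4 = 21.2/4 = 5.3
  S = [[9.8, 2.7],
 [2.7, 5.3]].

Step 3 — invert S. det(S) = 9.8·5.3 - (2.7)² = 44.65.
  S^{-1} = (1/det) · [[d, -b], [-b, a]] = [[0.1187, -0.0605],
 [-0.0605, 0.2195]].

Step 4 — quadratic form (x̄ - mu_0)^T · S^{-1} · (x̄ - mu_0):
  S^{-1} · (x̄ - mu_0) = (-0.1881, -0.206),
  (x̄ - mu_0)^T · [...] = (-2.4)·(-0.1881) + (-1.6)·(-0.206) = 0.7812.

Step 5 — scale by n: T² = 5 · 0.7812 = 3.9059.

T² ≈ 3.9059


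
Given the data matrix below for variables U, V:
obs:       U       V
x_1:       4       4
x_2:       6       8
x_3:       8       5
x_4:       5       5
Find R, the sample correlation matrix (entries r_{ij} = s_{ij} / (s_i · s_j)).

Step 1 — column means:
  mean(U) = (4 + 6 + 8 + 5) / 4 = 23/4 = 5.75
  mean(V) = (4 + 8 + 5 + 5) / 4 = 22/4 = 5.5

Step 2 — sample variances and covariances s[i,j] = (1/(n-1)) · Σ_k (x_{k,i} - mean_i) · (x_{k,j} - mean_j), with n-1 = 3:
  s[U,U] = ((-1.75)·(-1.75) + (0.25)·(0.25) + (2.25)·(2.25) + (-0.75)·(-0.75)) / 3 = 8.75/3 = 2.9167
  s[U,V] = ((-1.75)·(-1.5) + (0.25)·(2.5) + (2.25)·(-0.5) + (-0.75)·(-0.5)) / 3 = 2.5/3 = 0.8333
  s[V,V] = ((-1.5)·(-1.5) + (2.5)·(2.5) + (-0.5)·(-0.5) + (-0.5)·(-0.5)) / 3 = 9/3 = 3
  Sample standard deviations s_i = √(s[i,i]):
  s(U) = √(2.9167) = 1.7078
  s(V) = √(3) = 1.7321

Step 3 — r_{ij} = s_{ij} / (s_i · s_j):
  r[U,U] = 1 (diagonal).
  r[U,V] = 0.8333 / (1.7078 · 1.7321) = 0.8333 / 2.958 = 0.2817
  r[V,V] = 1 (diagonal).

R is symmetric with unit diagonal. Assembling:

R = [[1, 0.2817],
 [0.2817, 1]]


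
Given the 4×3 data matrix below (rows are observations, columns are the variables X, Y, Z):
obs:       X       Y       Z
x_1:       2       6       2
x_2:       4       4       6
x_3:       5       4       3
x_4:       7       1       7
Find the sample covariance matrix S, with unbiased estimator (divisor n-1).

Step 1 — column means:
  mean(X) = (2 + 4 + 5 + 7) / 4 = 18/4 = 4.5
  mean(Y) = (6 + 4 + 4 + 1) / 4 = 15/4 = 3.75
  mean(Z) = (2 + 6 + 3 + 7) / 4 = 18/4 = 4.5

Step 2 — sample covariance S[i,j] = (1/(n-1)) · Σ_k (x_{k,i} - mean_i) · (x_{k,j} - mean_j), with n-1 = 3.
  S[X,X] = ((-2.5)·(-2.5) + (-0.5)·(-0.5) + (0.5)·(0.5) + (2.5)·(2.5)) / 3 = 13/3 = 4.3333
  S[X,Y] = ((-2.5)·(2.25) + (-0.5)·(0.25) + (0.5)·(0.25) + (2.5)·(-2.75)) / 3 = -12.5/3 = -4.1667
  S[X,Z] = ((-2.5)·(-2.5) + (-0.5)·(1.5) + (0.5)·(-1.5) + (2.5)·(2.5)) / 3 = 11/3 = 3.6667
  S[Y,Y] = ((2.25)·(2.25) + (0.25)·(0.25) + (0.25)·(0.25) + (-2.75)·(-2.75)) / 3 = 12.75/3 = 4.25
  S[Y,Z] = ((2.25)·(-2.5) + (0.25)·(1.5) + (0.25)·(-1.5) + (-2.75)·(2.5)) / 3 = -12.5/3 = -4.1667
  S[Z,Z] = ((-2.5)·(-2.5) + (1.5)·(1.5) + (-1.5)·(-1.5) + (2.5)·(2.5)) / 3 = 17/3 = 5.6667

S is symmetric (S[j,i] = S[i,j]). Assembling:

S = [[4.3333, -4.1667, 3.6667],
 [-4.1667, 4.25, -4.1667],
 [3.6667, -4.1667, 5.6667]]
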